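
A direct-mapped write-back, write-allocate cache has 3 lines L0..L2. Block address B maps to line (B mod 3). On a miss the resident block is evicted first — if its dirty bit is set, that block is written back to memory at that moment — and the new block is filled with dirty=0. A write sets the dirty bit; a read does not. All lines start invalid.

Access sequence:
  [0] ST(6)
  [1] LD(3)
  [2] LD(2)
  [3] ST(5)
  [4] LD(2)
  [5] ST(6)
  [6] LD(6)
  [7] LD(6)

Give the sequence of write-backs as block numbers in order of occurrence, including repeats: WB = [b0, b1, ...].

  0 | W B6 → L0 miss [D]
  1 | R B3 → L0 miss wb→B6 [-]
  2 | R B2 → L2 miss [-]
  3 | W B5 → L2 miss [D]
  4 | R B2 → L2 miss wb→B5 [-]
  5 | W B6 → L0 miss [D]
  6 | R B6 → L0 hit [D]
  7 | R B6 → L0 hit [D]

WB = [6, 5]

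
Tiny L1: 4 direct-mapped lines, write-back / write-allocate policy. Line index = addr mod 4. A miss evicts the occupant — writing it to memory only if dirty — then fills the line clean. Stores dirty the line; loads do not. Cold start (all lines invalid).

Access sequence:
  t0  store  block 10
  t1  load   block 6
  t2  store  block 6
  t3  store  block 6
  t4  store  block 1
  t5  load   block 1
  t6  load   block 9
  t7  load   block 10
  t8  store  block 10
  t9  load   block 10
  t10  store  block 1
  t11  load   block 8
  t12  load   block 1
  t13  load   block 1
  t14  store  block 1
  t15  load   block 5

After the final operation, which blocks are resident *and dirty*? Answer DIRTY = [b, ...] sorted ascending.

0: W B10 -> L2 miss  d=D]
1: R B6 -> L2 miss wb->B10  d=-]
2: W B6 -> L2 hit  d=D]
3: W B6 -> L2 hit  d=D]
4: W B1 -> L1 miss  d=D]
5: R B1 -> L1 hit  d=D]
6: R B9 -> L1 miss wb->B1  d=-]
7: R B10 -> L2 miss wb->B6  d=-]
8: W B10 -> L2 hit  d=D]
9: R B10 -> L2 hit  d=D]
10: W B1 -> L1 miss  d=D]
11: R B8 -> L0 miss  d=-]
12: R B1 -> L1 hit  d=D]
13: R B1 -> L1 hit  d=D]
14: W B1 -> L1 hit  d=D]
15: R B5 -> L1 miss wb->B1  d=-]

DIRTY = [10]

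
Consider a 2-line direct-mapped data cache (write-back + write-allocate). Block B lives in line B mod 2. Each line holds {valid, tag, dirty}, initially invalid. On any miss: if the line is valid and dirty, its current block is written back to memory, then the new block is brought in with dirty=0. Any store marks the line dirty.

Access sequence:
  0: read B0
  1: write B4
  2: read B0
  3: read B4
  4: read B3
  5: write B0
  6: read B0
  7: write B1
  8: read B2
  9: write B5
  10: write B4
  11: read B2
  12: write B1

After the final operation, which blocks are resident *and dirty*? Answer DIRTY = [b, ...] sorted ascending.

DIRTY = [1]

  0 | R B0 → L0 miss [-]
  1 | W B4 → L0 miss [D]
  2 | R B0 → L0 miss wb→B4 [-]
  3 | R B4 → L0 miss [-]
  4 | R B3 → L1 miss [-]
  5 | W B0 → L0 miss [D]
  6 | R B0 → L0 hit [D]
  7 | W B1 → L1 miss [D]
  8 | R B2 → L0 miss wb→B0 [-]
  9 | W B5 → L1 miss wb→B1 [D]
  10 | W B4 → L0 miss [D]
  11 | R B2 → L0 miss wb→B4 [-]
  12 | W B1 → L1 miss wb→B5 [D]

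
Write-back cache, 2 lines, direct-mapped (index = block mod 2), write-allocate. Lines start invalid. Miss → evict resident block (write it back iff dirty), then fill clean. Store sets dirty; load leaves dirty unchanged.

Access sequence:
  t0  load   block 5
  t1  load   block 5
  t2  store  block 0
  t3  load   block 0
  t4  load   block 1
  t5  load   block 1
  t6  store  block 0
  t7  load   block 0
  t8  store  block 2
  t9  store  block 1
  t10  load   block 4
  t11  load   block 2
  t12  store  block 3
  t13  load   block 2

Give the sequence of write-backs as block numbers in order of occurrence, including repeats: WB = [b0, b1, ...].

0: R B5 → L1 miss [-]
1: R B5 → L1 hit [-]
2: W B0 → L0 miss [D]
3: R B0 → L0 hit [D]
4: R B1 → L1 miss [-]
5: R B1 → L1 hit [-]
6: W B0 → L0 hit [D]
7: R B0 → L0 hit [D]
8: W B2 → L0 miss wb→B0 [D]
9: W B1 → L1 hit [D]
10: R B4 → L0 miss wb→B2 [-]
11: R B2 → L0 miss [-]
12: W B3 → L1 miss wb→B1 [D]
13: R B2 → L0 hit [-]

WB = [0, 2, 1]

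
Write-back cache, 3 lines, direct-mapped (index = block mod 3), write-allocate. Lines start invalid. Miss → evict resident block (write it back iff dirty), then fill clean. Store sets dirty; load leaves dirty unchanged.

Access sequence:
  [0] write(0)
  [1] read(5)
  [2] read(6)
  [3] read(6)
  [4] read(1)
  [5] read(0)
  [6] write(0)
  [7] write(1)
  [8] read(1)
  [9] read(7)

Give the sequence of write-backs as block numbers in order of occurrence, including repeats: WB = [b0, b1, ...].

0: W B0 → L0 miss [D]
1: R B5 → L2 miss [-]
2: R B6 → L0 miss wb→B0 [-]
3: R B6 → L0 hit [-]
4: R B1 → L1 miss [-]
5: R B0 → L0 miss [-]
6: W B0 → L0 hit [D]
7: W B1 → L1 hit [D]
8: R B1 → L1 hit [D]
9: R B7 → L1 miss wb→B1 [-]

WB = [0, 1]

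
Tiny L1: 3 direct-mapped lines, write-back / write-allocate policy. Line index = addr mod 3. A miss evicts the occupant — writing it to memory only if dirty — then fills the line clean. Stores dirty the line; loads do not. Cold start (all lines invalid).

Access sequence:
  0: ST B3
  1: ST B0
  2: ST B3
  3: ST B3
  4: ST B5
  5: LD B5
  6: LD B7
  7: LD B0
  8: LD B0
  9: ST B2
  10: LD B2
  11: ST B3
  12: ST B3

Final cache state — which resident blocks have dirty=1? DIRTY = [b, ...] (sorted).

DIRTY = [2, 3]

0: W B3 -> L0 miss  d=D]
1: W B0 -> L0 miss wb->B3  d=D]
2: W B3 -> L0 miss wb->B0  d=D]
3: W B3 -> L0 hit  d=D]
4: W B5 -> L2 miss  d=D]
5: R B5 -> L2 hit  d=D]
6: R B7 -> L1 miss  d=-]
7: R B0 -> L0 miss wb->B3  d=-]
8: R B0 -> L0 hit  d=-]
9: W B2 -> L2 miss wb->B5  d=D]
10: R B2 -> L2 hit  d=D]
11: W B3 -> L0 miss  d=D]
12: W B3 -> L0 hit  d=D]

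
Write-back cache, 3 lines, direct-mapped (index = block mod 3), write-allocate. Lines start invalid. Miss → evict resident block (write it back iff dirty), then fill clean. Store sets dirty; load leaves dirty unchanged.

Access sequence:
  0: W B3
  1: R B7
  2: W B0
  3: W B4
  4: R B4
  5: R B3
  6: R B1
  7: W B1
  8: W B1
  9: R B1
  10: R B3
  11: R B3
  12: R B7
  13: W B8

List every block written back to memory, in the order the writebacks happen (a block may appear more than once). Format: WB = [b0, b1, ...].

0: W B3 → L0 miss [D]
1: R B7 → L1 miss [-]
2: W B0 → L0 miss wb→B3 [D]
3: W B4 → L1 miss [D]
4: R B4 → L1 hit [D]
5: R B3 → L0 miss wb→B0 [-]
6: R B1 → L1 miss wb→B4 [-]
7: W B1 → L1 hit [D]
8: W B1 → L1 hit [D]
9: R B1 → L1 hit [D]
10: R B3 → L0 hit [-]
11: R B3 → L0 hit [-]
12: R B7 → L1 miss wb→B1 [-]
13: W B8 → L2 miss [D]

WB = [3, 0, 4, 1]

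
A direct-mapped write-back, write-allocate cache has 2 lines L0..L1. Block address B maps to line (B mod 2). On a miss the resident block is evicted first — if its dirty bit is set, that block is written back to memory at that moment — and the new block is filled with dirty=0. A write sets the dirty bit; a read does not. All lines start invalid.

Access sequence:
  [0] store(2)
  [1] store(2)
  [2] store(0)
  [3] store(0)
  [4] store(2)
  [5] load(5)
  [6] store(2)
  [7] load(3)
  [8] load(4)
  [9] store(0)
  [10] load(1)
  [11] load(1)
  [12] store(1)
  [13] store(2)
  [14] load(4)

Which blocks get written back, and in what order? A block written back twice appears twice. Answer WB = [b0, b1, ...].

WB = [2, 0, 2, 0, 2]

0: W B2 → L0 miss [D]
1: W B2 → L0 hit [D]
2: W B0 → L0 miss wb→B2 [D]
3: W B0 → L0 hit [D]
4: W B2 → L0 miss wb→B0 [D]
5: R B5 → L1 miss [-]
6: W B2 → L0 hit [D]
7: R B3 → L1 miss [-]
8: R B4 → L0 miss wb→B2 [-]
9: W B0 → L0 miss [D]
10: R B1 → L1 miss [-]
11: R B1 → L1 hit [-]
12: W B1 → L1 hit [D]
13: W B2 → L0 miss wb→B0 [D]
14: R B4 → L0 miss wb→B2 [-]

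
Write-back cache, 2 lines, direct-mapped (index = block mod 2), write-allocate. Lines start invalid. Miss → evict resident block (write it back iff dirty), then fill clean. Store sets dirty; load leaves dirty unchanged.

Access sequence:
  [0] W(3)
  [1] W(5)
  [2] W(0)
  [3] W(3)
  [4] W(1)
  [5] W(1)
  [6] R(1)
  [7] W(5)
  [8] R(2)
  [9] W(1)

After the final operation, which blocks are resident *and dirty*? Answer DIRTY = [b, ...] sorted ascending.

DIRTY = [1]

0: W B3 -> L1 miss  d=D]
1: W B5 -> L1 miss wb->B3  d=D]
2: W B0 -> L0 miss  d=D]
3: W B3 -> L1 miss wb->B5  d=D]
4: W B1 -> L1 miss wb->B3  d=D]
5: W B1 -> L1 hit  d=D]
6: R B1 -> L1 hit  d=D]
7: W B5 -> L1 miss wb->B1  d=D]
8: R B2 -> L0 miss wb->B0  d=-]
9: W B1 -> L1 miss wb->B5  d=D]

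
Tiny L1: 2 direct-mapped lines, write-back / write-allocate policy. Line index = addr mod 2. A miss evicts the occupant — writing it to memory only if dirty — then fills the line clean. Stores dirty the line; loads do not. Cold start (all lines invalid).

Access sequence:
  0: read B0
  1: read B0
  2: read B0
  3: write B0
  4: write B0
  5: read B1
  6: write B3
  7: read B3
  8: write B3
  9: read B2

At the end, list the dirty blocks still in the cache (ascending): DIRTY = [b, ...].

DIRTY = [3]

0: R B0 → L0 miss [-]
1: R B0 → L0 hit [-]
2: R B0 → L0 hit [-]
3: W B0 → L0 hit [D]
4: W B0 → L0 hit [D]
5: R B1 → L1 miss [-]
6: W B3 → L1 miss [D]
7: R B3 → L1 hit [D]
8: W B3 → L1 hit [D]
9: R B2 → L0 miss wb→B0 [-]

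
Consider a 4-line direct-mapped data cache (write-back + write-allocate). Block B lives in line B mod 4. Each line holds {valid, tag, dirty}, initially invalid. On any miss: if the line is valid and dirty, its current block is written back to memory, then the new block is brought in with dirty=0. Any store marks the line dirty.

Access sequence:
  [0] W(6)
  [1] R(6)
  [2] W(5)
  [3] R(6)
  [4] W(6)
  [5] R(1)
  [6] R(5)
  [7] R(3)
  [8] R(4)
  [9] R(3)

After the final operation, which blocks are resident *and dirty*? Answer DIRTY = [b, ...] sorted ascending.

  0 | W B6 → L2 miss [D]
  1 | R B6 → L2 hit [D]
  2 | W B5 → L1 miss [D]
  3 | R B6 → L2 hit [D]
  4 | W B6 → L2 hit [D]
  5 | R B1 → L1 miss wb→B5 [-]
  6 | R B5 → L1 miss [-]
  7 | R B3 → L3 miss [-]
  8 | R B4 → L0 miss [-]
  9 | R B3 → L3 hit [-]

DIRTY = [6]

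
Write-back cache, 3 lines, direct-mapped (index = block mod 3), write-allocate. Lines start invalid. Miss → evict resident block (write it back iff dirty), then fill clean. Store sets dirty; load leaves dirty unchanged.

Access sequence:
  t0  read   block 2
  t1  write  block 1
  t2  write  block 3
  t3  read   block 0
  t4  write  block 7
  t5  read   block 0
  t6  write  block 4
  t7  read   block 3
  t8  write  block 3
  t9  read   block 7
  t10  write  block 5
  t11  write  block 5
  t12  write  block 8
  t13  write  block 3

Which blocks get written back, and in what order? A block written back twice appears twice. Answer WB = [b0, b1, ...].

0: R B2 -> L2 miss  d=-]
1: W B1 -> L1 miss  d=D]
2: W B3 -> L0 miss  d=D]
3: R B0 -> L0 miss wb->B3  d=-]
4: W B7 -> L1 miss wb->B1  d=D]
5: R B0 -> L0 hit  d=-]
6: W B4 -> L1 miss wb->B7  d=D]
7: R B3 -> L0 miss  d=-]
8: W B3 -> L0 hit  d=D]
9: R B7 -> L1 miss wb->B4  d=-]
10: W B5 -> L2 miss  d=D]
11: W B5 -> L2 hit  d=D]
12: W B8 -> L2 miss wb->B5  d=D]
13: W B3 -> L0 hit  d=D]

WB = [3, 1, 7, 4, 5]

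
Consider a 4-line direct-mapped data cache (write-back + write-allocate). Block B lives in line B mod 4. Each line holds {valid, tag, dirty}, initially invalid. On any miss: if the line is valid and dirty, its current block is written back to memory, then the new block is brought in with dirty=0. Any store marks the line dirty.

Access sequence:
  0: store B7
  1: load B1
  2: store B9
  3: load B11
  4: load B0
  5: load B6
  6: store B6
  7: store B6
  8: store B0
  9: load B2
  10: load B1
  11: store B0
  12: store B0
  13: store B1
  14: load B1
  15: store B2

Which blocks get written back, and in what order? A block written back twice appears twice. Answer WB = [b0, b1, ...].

  0 | W B7 → L3 miss [D]
  1 | R B1 → L1 miss [-]
  2 | W B9 → L1 miss [D]
  3 | R B11 → L3 miss wb→B7 [-]
  4 | R B0 → L0 miss [-]
  5 | R B6 → L2 miss [-]
  6 | W B6 → L2 hit [D]
  7 | W B6 → L2 hit [D]
  8 | W B0 → L0 hit [D]
  9 | R B2 → L2 miss wb→B6 [-]
  10 | R B1 → L1 miss wb→B9 [-]
  11 | W B0 → L0 hit [D]
  12 | W B0 → L0 hit [D]
  13 | W B1 → L1 hit [D]
  14 | R B1 → L1 hit [D]
  15 | W B2 → L2 hit [D]

WB = [7, 6, 9]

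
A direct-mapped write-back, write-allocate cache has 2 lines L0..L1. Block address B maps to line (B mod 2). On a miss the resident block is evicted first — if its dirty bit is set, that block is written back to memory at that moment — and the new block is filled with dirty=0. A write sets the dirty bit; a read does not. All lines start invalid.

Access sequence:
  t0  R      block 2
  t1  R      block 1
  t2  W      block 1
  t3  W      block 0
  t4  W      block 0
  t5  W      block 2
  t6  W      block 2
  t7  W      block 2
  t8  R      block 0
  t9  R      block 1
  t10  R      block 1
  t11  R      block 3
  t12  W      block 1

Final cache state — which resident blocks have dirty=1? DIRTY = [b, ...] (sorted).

0: R B2 → L0 miss [-]
1: R B1 → L1 miss [-]
2: W B1 → L1 hit [D]
3: W B0 → L0 miss [D]
4: W B0 → L0 hit [D]
5: W B2 → L0 miss wb→B0 [D]
6: W B2 → L0 hit [D]
7: W B2 → L0 hit [D]
8: R B0 → L0 miss wb→B2 [-]
9: R B1 → L1 hit [D]
10: R B1 → L1 hit [D]
11: R B3 → L1 miss wb→B1 [-]
12: W B1 → L1 miss [D]

DIRTY = [1]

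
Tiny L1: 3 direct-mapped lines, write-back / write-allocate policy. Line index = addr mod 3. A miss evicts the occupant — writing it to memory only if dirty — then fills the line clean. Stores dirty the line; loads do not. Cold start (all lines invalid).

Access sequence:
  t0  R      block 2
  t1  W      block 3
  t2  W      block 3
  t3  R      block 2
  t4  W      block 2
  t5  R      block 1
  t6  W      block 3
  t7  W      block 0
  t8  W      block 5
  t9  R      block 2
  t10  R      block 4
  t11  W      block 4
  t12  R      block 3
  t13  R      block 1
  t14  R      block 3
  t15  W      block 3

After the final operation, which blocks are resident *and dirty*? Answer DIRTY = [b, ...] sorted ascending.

DIRTY = [3]

  0 | R B2 → L2 miss [-]
  1 | W B3 → L0 miss [D]
  2 | W B3 → L0 hit [D]
  3 | R B2 → L2 hit [-]
  4 | W B2 → L2 hit [D]
  5 | R B1 → L1 miss [-]
  6 | W B3 → L0 hit [D]
  7 | W B0 → L0 miss wb→B3 [D]
  8 | W B5 → L2 miss wb→B2 [D]
  9 | R B2 → L2 miss wb→B5 [-]
  10 | R B4 → L1 miss [-]
  11 | W B4 → L1 hit [D]
  12 | R B3 → L0 miss wb→B0 [-]
  13 | R B1 → L1 miss wb→B4 [-]
  14 | R B3 → L0 hit [-]
  15 | W B3 → L0 hit [D]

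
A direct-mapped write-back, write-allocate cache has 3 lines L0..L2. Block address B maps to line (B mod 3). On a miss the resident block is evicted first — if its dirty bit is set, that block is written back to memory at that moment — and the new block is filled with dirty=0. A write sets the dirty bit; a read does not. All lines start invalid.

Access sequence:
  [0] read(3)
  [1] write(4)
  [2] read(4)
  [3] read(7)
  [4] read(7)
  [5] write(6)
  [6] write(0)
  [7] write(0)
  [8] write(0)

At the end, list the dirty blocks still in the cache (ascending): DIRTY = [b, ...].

0: R B3 → L0 miss [-]
1: W B4 → L1 miss [D]
2: R B4 → L1 hit [D]
3: R B7 → L1 miss wb→B4 [-]
4: R B7 → L1 hit [-]
5: W B6 → L0 miss [D]
6: W B0 → L0 miss wb→B6 [D]
7: W B0 → L0 hit [D]
8: W B0 → L0 hit [D]

DIRTY = [0]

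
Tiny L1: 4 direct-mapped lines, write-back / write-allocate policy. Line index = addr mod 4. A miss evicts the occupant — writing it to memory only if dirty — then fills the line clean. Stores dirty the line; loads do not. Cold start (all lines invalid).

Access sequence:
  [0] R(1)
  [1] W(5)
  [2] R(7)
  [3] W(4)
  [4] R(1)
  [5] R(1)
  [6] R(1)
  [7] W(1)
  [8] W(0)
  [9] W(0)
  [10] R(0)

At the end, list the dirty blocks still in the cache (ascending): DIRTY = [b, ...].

0: R B1 → L1 miss [-]
1: W B5 → L1 miss [D]
2: R B7 → L3 miss [-]
3: W B4 → L0 miss [D]
4: R B1 → L1 miss wb→B5 [-]
5: R B1 → L1 hit [-]
6: R B1 → L1 hit [-]
7: W B1 → L1 hit [D]
8: W B0 → L0 miss wb→B4 [D]
9: W B0 → L0 hit [D]
10: R B0 → L0 hit [D]

DIRTY = [0, 1]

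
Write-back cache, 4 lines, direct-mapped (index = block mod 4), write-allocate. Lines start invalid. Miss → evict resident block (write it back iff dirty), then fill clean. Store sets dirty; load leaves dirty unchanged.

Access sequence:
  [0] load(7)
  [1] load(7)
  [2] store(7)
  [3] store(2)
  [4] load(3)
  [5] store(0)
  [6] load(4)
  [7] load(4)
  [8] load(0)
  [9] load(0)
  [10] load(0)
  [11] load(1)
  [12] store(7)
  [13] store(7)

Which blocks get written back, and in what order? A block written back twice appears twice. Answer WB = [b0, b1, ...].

WB = [7, 0]

  0 | R B7 → L3 miss [-]
  1 | R B7 → L3 hit [-]
  2 | W B7 → L3 hit [D]
  3 | W B2 → L2 miss [D]
  4 | R B3 → L3 miss wb→B7 [-]
  5 | W B0 → L0 miss [D]
  6 | R B4 → L0 miss wb→B0 [-]
  7 | R B4 → L0 hit [-]
  8 | R B0 → L0 miss [-]
  9 | R B0 → L0 hit [-]
  10 | R B0 → L0 hit [-]
  11 | R B1 → L1 miss [-]
  12 | W B7 → L3 miss [D]
  13 | W B7 → L3 hit [D]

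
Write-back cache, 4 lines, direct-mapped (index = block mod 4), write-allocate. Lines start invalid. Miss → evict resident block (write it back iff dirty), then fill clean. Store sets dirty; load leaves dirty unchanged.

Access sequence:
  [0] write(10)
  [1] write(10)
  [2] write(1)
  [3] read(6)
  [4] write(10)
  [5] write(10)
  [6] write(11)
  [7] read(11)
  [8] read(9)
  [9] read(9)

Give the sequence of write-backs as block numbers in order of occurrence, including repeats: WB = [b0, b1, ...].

WB = [10, 1]

0: W B10 -> L2 miss  d=D]
1: W B10 -> L2 hit  d=D]
2: W B1 -> L1 miss  d=D]
3: R B6 -> L2 miss wb->B10  d=-]
4: W B10 -> L2 miss  d=D]
5: W B10 -> L2 hit  d=D]
6: W B11 -> L3 miss  d=D]
7: R B11 -> L3 hit  d=D]
8: R B9 -> L1 miss wb->B1  d=-]
9: R B9 -> L1 hit  d=-]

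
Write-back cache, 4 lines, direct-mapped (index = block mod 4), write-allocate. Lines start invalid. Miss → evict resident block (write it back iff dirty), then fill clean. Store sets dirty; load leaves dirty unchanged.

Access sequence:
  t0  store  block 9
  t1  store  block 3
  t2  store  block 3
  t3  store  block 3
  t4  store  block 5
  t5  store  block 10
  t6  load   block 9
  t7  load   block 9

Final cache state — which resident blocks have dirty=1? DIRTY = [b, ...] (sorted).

  0 | W B9 → L1 miss [D]
  1 | W B3 → L3 miss [D]
  2 | W B3 → L3 hit [D]
  3 | W B3 → L3 hit [D]
  4 | W B5 → L1 miss wb→B9 [D]
  5 | W B10 → L2 miss [D]
  6 | R B9 → L1 miss wb→B5 [-]
  7 | R B9 → L1 hit [-]

DIRTY = [3, 10]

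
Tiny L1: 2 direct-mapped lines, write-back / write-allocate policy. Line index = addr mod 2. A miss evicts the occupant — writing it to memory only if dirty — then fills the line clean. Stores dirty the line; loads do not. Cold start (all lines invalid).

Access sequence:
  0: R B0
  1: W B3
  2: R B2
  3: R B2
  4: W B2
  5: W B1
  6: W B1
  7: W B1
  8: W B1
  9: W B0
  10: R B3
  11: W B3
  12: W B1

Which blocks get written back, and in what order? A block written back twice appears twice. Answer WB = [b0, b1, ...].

WB = [3, 2, 1, 3]

  0 | R B0 → L0 miss [-]
  1 | W B3 → L1 miss [D]
  2 | R B2 → L0 miss [-]
  3 | R B2 → L0 hit [-]
  4 | W B2 → L0 hit [D]
  5 | W B1 → L1 miss wb→B3 [D]
  6 | W B1 → L1 hit [D]
  7 | W B1 → L1 hit [D]
  8 | W B1 → L1 hit [D]
  9 | W B0 → L0 miss wb→B2 [D]
  10 | R B3 → L1 miss wb→B1 [-]
  11 | W B3 → L1 hit [D]
  12 | W B1 → L1 miss wb→B3 [D]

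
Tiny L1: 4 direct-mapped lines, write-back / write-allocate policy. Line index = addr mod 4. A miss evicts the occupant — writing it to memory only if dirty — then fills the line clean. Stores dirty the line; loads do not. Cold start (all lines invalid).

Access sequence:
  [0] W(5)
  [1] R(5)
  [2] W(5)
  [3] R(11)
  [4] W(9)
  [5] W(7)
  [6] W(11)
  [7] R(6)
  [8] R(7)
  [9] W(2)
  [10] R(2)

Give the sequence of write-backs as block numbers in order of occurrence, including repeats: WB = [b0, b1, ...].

WB = [5, 7, 11]

0: W B5 -> L1 miss  d=D]
1: R B5 -> L1 hit  d=D]
2: W B5 -> L1 hit  d=D]
3: R B11 -> L3 miss  d=-]
4: W B9 -> L1 miss wb->B5  d=D]
5: W B7 -> L3 miss  d=D]
6: W B11 -> L3 miss wb->B7  d=D]
7: R B6 -> L2 miss  d=-]
8: R B7 -> L3 miss wb->B11  d=-]
9: W B2 -> L2 miss  d=D]
10: R B2 -> L2 hit  d=D]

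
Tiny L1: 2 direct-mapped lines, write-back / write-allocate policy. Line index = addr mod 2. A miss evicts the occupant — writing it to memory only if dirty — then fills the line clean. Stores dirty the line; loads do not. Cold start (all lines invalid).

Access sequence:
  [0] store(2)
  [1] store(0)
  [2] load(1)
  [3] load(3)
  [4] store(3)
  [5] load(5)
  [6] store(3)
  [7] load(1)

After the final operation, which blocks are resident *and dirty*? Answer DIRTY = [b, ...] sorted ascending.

  0 | W B2 → L0 miss [D]
  1 | W B0 → L0 miss wb→B2 [D]
  2 | R B1 → L1 miss [-]
  3 | R B3 → L1 miss [-]
  4 | W B3 → L1 hit [D]
  5 | R B5 → L1 miss wb→B3 [-]
  6 | W B3 → L1 miss [D]
  7 | R B1 → L1 miss wb→B3 [-]

DIRTY = [0]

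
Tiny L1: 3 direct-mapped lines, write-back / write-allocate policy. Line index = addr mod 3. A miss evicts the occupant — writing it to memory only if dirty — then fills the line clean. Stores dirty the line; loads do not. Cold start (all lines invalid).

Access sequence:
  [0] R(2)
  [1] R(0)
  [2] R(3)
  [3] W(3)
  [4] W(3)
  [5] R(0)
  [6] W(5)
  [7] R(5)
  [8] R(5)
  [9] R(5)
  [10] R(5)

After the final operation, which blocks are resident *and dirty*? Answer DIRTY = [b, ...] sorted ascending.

DIRTY = [5]

0: R B2 -> L2 miss  d=-]
1: R B0 -> L0 miss  d=-]
2: R B3 -> L0 miss  d=-]
3: W B3 -> L0 hit  d=D]
4: W B3 -> L0 hit  d=D]
5: R B0 -> L0 miss wb->B3  d=-]
6: W B5 -> L2 miss  d=D]
7: R B5 -> L2 hit  d=D]
8: R B5 -> L2 hit  d=D]
9: R B5 -> L2 hit  d=D]
10: R B5 -> L2 hit  d=D]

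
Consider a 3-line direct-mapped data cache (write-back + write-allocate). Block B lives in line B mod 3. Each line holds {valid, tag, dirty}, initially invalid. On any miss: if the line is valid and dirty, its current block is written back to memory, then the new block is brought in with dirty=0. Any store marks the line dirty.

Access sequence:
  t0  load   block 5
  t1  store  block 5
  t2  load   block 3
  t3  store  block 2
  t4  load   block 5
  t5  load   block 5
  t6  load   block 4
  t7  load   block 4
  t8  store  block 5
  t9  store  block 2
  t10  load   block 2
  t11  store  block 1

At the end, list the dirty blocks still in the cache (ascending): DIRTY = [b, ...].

0: R B5 → L2 miss [-]
1: W B5 → L2 hit [D]
2: R B3 → L0 miss [-]
3: W B2 → L2 miss wb→B5 [D]
4: R B5 → L2 miss wb→B2 [-]
5: R B5 → L2 hit [-]
6: R B4 → L1 miss [-]
7: R B4 → L1 hit [-]
8: W B5 → L2 hit [D]
9: W B2 → L2 miss wb→B5 [D]
10: R B2 → L2 hit [D]
11: W B1 → L1 miss [D]

DIRTY = [1, 2]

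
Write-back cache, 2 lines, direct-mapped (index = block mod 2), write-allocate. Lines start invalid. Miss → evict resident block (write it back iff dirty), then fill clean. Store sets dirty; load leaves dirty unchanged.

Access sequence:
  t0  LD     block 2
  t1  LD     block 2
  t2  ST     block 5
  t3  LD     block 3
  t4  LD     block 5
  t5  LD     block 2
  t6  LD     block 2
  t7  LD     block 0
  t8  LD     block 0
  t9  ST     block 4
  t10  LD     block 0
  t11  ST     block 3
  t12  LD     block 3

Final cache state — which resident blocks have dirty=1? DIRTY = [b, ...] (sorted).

0: R B2 -> L0 miss  d=-]
1: R B2 -> L0 hit  d=-]
2: W B5 -> L1 miss  d=D]
3: R B3 -> L1 miss wb->B5  d=-]
4: R B5 -> L1 miss  d=-]
5: R B2 -> L0 hit  d=-]
6: R B2 -> L0 hit  d=-]
7: R B0 -> L0 miss  d=-]
8: R B0 -> L0 hit  d=-]
9: W B4 -> L0 miss  d=D]
10: R B0 -> L0 miss wb->B4  d=-]
11: W B3 -> L1 miss  d=D]
12: R B3 -> L1 hit  d=D]

DIRTY = [3]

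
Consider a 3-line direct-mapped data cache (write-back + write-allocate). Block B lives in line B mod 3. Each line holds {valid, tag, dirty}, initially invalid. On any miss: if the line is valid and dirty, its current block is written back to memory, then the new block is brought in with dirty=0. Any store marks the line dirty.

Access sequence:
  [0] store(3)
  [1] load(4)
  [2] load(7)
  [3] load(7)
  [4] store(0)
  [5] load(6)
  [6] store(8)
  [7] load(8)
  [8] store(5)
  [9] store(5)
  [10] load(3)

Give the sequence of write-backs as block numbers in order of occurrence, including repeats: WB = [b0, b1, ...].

0: W B3 → L0 miss [D]
1: R B4 → L1 miss [-]
2: R B7 → L1 miss [-]
3: R B7 → L1 hit [-]
4: W B0 → L0 miss wb→B3 [D]
5: R B6 → L0 miss wb→B0 [-]
6: W B8 → L2 miss [D]
7: R B8 → L2 hit [D]
8: W B5 → L2 miss wb→B8 [D]
9: W B5 → L2 hit [D]
10: R B3 → L0 miss [-]

WB = [3, 0, 8]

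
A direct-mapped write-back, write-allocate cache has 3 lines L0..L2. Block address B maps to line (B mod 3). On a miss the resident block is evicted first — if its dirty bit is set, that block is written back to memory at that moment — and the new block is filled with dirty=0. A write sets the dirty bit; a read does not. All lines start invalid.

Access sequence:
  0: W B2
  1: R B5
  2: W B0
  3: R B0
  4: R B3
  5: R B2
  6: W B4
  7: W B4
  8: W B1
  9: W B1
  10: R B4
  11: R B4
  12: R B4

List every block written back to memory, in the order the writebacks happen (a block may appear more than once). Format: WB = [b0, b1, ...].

WB = [2, 0, 4, 1]

0: W B2 -> L2 miss  d=D]
1: R B5 -> L2 miss wb->B2  d=-]
2: W B0 -> L0 miss  d=D]
3: R B0 -> L0 hit  d=D]
4: R B3 -> L0 miss wb->B0  d=-]
5: R B2 -> L2 miss  d=-]
6: W B4 -> L1 miss  d=D]
7: W B4 -> L1 hit  d=D]
8: W B1 -> L1 miss wb->B4  d=D]
9: W B1 -> L1 hit  d=D]
10: R B4 -> L1 miss wb->B1  d=-]
11: R B4 -> L1 hit  d=-]
12: R B4 -> L1 hit  d=-]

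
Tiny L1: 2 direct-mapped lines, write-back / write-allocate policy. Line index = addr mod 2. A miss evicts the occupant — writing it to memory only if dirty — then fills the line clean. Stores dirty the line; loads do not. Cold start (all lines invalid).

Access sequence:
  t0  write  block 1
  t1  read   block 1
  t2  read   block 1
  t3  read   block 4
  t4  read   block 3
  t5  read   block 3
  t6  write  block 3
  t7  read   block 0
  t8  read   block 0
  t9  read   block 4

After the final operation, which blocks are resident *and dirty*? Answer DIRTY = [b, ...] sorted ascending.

DIRTY = [3]

0: W B1 → L1 miss [D]
1: R B1 → L1 hit [D]
2: R B1 → L1 hit [D]
3: R B4 → L0 miss [-]
4: R B3 → L1 miss wb→B1 [-]
5: R B3 → L1 hit [-]
6: W B3 → L1 hit [D]
7: R B0 → L0 miss [-]
8: R B0 → L0 hit [-]
9: R B4 → L0 miss [-]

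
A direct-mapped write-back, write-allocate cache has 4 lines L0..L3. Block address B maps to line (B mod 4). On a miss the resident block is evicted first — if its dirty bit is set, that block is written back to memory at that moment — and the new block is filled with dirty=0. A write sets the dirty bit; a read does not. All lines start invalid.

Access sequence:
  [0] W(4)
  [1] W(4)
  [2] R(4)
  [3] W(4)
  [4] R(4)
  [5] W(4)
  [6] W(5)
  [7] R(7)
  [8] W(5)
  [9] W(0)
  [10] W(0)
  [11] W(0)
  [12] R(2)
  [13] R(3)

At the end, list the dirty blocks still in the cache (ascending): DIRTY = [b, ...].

  0 | W B4 → L0 miss [D]
  1 | W B4 → L0 hit [D]
  2 | R B4 → L0 hit [D]
  3 | W B4 → L0 hit [D]
  4 | R B4 → L0 hit [D]
  5 | W B4 → L0 hit [D]
  6 | W B5 → L1 miss [D]
  7 | R B7 → L3 miss [-]
  8 | W B5 → L1 hit [D]
  9 | W B0 → L0 miss wb→B4 [D]
  10 | W B0 → L0 hit [D]
  11 | W B0 → L0 hit [D]
  12 | R B2 → L2 miss [-]
  13 | R B3 → L3 miss [-]

DIRTY = [0, 5]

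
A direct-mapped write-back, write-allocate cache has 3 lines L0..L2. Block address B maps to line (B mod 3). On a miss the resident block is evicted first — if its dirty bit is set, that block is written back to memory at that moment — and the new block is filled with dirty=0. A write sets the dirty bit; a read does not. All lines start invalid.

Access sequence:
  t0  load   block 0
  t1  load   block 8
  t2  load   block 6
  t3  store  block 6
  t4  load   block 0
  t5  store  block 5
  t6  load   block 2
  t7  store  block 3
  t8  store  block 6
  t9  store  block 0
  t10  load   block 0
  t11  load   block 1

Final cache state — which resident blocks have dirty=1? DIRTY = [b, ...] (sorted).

0: R B0 -> L0 miss  d=-]
1: R B8 -> L2 miss  d=-]
2: R B6 -> L0 miss  d=-]
3: W B6 -> L0 hit  d=D]
4: R B0 -> L0 miss wb->B6  d=-]
5: W B5 -> L2 miss  d=D]
6: R B2 -> L2 miss wb->B5  d=-]
7: W B3 -> L0 miss  d=D]
8: W B6 -> L0 miss wb->B3  d=D]
9: W B0 -> L0 miss wb->B6  d=D]
10: R B0 -> L0 hit  d=D]
11: R B1 -> L1 miss  d=-]

DIRTY = [0]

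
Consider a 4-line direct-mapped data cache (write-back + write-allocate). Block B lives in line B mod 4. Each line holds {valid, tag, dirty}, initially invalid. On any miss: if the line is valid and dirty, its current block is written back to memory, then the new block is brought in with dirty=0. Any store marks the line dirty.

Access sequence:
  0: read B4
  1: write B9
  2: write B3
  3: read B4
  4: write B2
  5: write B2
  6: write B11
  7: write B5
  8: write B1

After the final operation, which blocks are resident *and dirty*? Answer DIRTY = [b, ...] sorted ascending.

DIRTY = [1, 2, 11]

0: R B4 -> L0 miss  d=-]
1: W B9 -> L1 miss  d=D]
2: W B3 -> L3 miss  d=D]
3: R B4 -> L0 hit  d=-]
4: W B2 -> L2 miss  d=D]
5: W B2 -> L2 hit  d=D]
6: W B11 -> L3 miss wb->B3  d=D]
7: W B5 -> L1 miss wb->B9  d=D]
8: W B1 -> L1 miss wb->B5  d=D]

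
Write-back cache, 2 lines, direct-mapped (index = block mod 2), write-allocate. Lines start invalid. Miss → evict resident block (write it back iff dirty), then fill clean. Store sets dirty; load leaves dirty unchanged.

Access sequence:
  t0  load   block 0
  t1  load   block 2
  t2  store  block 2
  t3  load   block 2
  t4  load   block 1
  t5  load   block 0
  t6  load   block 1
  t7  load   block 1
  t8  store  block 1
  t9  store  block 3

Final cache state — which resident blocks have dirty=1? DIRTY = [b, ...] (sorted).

  0 | R B0 → L0 miss [-]
  1 | R B2 → L0 miss [-]
  2 | W B2 → L0 hit [D]
  3 | R B2 → L0 hit [D]
  4 | R B1 → L1 miss [-]
  5 | R B0 → L0 miss wb→B2 [-]
  6 | R B1 → L1 hit [-]
  7 | R B1 → L1 hit [-]
  8 | W B1 → L1 hit [D]
  9 | W B3 → L1 miss wb→B1 [D]

DIRTY = [3]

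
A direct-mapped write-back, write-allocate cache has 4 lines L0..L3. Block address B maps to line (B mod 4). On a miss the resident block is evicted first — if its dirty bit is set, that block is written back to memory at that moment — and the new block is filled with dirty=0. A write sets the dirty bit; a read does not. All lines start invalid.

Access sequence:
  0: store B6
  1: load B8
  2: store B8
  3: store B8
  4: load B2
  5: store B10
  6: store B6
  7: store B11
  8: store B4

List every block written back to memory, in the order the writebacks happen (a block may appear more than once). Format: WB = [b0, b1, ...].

WB = [6, 10, 8]

  0 | W B6 → L2 miss [D]
  1 | R B8 → L0 miss [-]
  2 | W B8 → L0 hit [D]
  3 | W B8 → L0 hit [D]
  4 | R B2 → L2 miss wb→B6 [-]
  5 | W B10 → L2 miss [D]
  6 | W B6 → L2 miss wb→B10 [D]
  7 | W B11 → L3 miss [D]
  8 | W B4 → L0 miss wb→B8 [D]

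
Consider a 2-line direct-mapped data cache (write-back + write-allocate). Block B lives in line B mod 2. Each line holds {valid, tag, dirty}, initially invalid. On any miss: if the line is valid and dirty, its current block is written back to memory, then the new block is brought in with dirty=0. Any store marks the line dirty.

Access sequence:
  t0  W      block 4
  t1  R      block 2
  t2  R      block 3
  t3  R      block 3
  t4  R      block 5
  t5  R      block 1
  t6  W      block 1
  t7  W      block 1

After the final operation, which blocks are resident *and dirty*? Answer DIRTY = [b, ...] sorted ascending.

DIRTY = [1]

  0 | W B4 → L0 miss [D]
  1 | R B2 → L0 miss wb→B4 [-]
  2 | R B3 → L1 miss [-]
  3 | R B3 → L1 hit [-]
  4 | R B5 → L1 miss [-]
  5 | R B1 → L1 miss [-]
  6 | W B1 → L1 hit [D]
  7 | W B1 → L1 hit [D]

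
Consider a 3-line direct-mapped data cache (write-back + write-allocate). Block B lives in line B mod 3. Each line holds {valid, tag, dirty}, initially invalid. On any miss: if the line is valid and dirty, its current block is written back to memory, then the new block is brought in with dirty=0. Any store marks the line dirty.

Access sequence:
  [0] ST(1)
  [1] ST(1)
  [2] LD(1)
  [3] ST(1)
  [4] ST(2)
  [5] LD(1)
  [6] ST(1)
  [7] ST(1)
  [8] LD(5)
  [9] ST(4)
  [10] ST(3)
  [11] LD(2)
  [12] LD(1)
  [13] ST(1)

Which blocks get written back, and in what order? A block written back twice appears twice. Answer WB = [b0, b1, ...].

0: W B1 → L1 miss [D]
1: W B1 → L1 hit [D]
2: R B1 → L1 hit [D]
3: W B1 → L1 hit [D]
4: W B2 → L2 miss [D]
5: R B1 → L1 hit [D]
6: W B1 → L1 hit [D]
7: W B1 → L1 hit [D]
8: R B5 → L2 miss wb→B2 [-]
9: W B4 → L1 miss wb→B1 [D]
10: W B3 → L0 miss [D]
11: R B2 → L2 miss [-]
12: R B1 → L1 miss wb→B4 [-]
13: W B1 → L1 hit [D]

WB = [2, 1, 4]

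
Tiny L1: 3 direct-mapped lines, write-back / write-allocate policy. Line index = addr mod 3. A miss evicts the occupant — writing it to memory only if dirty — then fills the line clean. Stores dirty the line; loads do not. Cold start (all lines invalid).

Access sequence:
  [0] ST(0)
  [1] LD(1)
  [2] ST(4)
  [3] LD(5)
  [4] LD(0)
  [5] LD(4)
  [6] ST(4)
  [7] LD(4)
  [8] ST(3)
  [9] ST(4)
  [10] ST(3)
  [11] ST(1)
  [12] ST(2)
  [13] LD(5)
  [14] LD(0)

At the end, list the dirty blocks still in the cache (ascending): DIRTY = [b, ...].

  0 | W B0 → L0 miss [D]
  1 | R B1 → L1 miss [-]
  2 | W B4 → L1 miss [D]
  3 | R B5 → L2 miss [-]
  4 | R B0 → L0 hit [D]
  5 | R B4 → L1 hit [D]
  6 | W B4 → L1 hit [D]
  7 | R B4 → L1 hit [D]
  8 | W B3 → L0 miss wb→B0 [D]
  9 | W B4 → L1 hit [D]
  10 | W B3 → L0 hit [D]
  11 | W B1 → L1 miss wb→B4 [D]
  12 | W B2 → L2 miss [D]
  13 | R B5 → L2 miss wb→B2 [-]
  14 | R B0 → L0 miss wb→B3 [-]

DIRTY = [1]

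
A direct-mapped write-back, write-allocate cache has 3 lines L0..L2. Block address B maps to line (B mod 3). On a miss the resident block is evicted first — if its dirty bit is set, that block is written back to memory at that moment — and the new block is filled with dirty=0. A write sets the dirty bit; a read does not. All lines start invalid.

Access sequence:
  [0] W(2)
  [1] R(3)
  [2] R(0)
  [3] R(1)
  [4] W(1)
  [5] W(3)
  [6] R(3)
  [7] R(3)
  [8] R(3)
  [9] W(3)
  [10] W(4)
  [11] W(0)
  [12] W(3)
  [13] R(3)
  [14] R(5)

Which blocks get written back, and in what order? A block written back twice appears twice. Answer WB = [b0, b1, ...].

WB = [1, 3, 0, 2]

0: W B2 → L2 miss [D]
1: R B3 → L0 miss [-]
2: R B0 → L0 miss [-]
3: R B1 → L1 miss [-]
4: W B1 → L1 hit [D]
5: W B3 → L0 miss [D]
6: R B3 → L0 hit [D]
7: R B3 → L0 hit [D]
8: R B3 → L0 hit [D]
9: W B3 → L0 hit [D]
10: W B4 → L1 miss wb→B1 [D]
11: W B0 → L0 miss wb→B3 [D]
12: W B3 → L0 miss wb→B0 [D]
13: R B3 → L0 hit [D]
14: R B5 → L2 miss wb→B2 [-]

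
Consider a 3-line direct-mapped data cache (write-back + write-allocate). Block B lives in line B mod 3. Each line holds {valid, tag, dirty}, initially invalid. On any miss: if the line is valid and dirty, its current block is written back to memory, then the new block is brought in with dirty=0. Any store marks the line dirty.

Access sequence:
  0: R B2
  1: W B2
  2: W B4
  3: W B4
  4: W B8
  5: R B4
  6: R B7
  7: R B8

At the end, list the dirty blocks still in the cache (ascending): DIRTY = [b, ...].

  0 | R B2 → L2 miss [-]
  1 | W B2 → L2 hit [D]
  2 | W B4 → L1 miss [D]
  3 | W B4 → L1 hit [D]
  4 | W B8 → L2 miss wb→B2 [D]
  5 | R B4 → L1 hit [D]
  6 | R B7 → L1 miss wb→B4 [-]
  7 | R B8 → L2 hit [D]

DIRTY = [8]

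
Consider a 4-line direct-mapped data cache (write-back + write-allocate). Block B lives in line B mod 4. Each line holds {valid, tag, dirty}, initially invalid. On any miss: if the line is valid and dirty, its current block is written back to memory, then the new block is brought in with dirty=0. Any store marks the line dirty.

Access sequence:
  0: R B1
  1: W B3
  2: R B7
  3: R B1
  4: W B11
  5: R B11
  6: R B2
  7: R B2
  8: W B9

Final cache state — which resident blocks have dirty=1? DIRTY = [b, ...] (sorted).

0: R B1 → L1 miss [-]
1: W B3 → L3 miss [D]
2: R B7 → L3 miss wb→B3 [-]
3: R B1 → L1 hit [-]
4: W B11 → L3 miss [D]
5: R B11 → L3 hit [D]
6: R B2 → L2 miss [-]
7: R B2 → L2 hit [-]
8: W B9 → L1 miss [D]

DIRTY = [9, 11]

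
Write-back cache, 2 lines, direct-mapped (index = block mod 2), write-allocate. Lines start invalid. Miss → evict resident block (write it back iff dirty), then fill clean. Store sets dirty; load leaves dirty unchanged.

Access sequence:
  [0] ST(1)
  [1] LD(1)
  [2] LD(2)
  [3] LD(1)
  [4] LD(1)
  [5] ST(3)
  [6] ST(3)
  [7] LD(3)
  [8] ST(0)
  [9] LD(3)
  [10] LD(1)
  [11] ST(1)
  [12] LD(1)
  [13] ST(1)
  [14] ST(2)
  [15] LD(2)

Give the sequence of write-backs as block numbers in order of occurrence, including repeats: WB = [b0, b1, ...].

  0 | W B1 → L1 miss [D]
  1 | R B1 → L1 hit [D]
  2 | R B2 → L0 miss [-]
  3 | R B1 → L1 hit [D]
  4 | R B1 → L1 hit [D]
  5 | W B3 → L1 miss wb→B1 [D]
  6 | W B3 → L1 hit [D]
  7 | R B3 → L1 hit [D]
  8 | W B0 → L0 miss [D]
  9 | R B3 → L1 hit [D]
  10 | R B1 → L1 miss wb→B3 [-]
  11 | W B1 → L1 hit [D]
  12 | R B1 → L1 hit [D]
  13 | W B1 → L1 hit [D]
  14 | W B2 → L0 miss wb→B0 [D]
  15 | R B2 → L0 hit [D]

WB = [1, 3, 0]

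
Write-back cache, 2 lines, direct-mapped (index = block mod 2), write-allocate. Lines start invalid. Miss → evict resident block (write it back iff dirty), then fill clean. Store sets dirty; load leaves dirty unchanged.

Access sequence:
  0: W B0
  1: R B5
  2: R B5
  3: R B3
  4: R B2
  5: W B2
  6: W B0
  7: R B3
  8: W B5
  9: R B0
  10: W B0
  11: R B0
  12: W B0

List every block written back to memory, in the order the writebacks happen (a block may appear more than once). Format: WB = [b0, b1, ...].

0: W B0 → L0 miss [D]
1: R B5 → L1 miss [-]
2: R B5 → L1 hit [-]
3: R B3 → L1 miss [-]
4: R B2 → L0 miss wb→B0 [-]
5: W B2 → L0 hit [D]
6: W B0 → L0 miss wb→B2 [D]
7: R B3 → L1 hit [-]
8: W B5 → L1 miss [D]
9: R B0 → L0 hit [D]
10: W B0 → L0 hit [D]
11: R B0 → L0 hit [D]
12: W B0 → L0 hit [D]

WB = [0, 2]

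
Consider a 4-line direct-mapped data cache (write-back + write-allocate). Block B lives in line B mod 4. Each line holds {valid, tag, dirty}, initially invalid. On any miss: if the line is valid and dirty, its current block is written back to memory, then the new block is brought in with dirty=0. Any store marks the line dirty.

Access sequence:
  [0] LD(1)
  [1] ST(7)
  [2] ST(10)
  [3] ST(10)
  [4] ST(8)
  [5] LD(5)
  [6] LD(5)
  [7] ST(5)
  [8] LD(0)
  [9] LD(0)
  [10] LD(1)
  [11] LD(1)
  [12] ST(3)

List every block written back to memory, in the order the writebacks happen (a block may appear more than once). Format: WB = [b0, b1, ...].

0: R B1 -> L1 miss  d=-]
1: W B7 -> L3 miss  d=D]
2: W B10 -> L2 miss  d=D]
3: W B10 -> L2 hit  d=D]
4: W B8 -> L0 miss  d=D]
5: R B5 -> L1 miss  d=-]
6: R B5 -> L1 hit  d=-]
7: W B5 -> L1 hit  d=D]
8: R B0 -> L0 miss wb->B8  d=-]
9: R B0 -> L0 hit  d=-]
10: R B1 -> L1 miss wb->B5  d=-]
11: R B1 -> L1 hit  d=-]
12: W B3 -> L3 miss wb->B7  d=D]

WB = [8, 5, 7]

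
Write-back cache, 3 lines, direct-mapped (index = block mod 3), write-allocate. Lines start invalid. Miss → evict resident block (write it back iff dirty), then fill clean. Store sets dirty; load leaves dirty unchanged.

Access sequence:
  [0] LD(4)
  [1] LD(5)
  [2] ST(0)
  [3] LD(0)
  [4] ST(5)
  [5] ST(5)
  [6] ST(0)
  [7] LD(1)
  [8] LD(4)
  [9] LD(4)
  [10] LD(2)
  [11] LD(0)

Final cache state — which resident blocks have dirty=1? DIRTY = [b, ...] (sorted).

0: R B4 -> L1 miss  d=-]
1: R B5 -> L2 miss  d=-]
2: W B0 -> L0 miss  d=D]
3: R B0 -> L0 hit  d=D]
4: W B5 -> L2 hit  d=D]
5: W B5 -> L2 hit  d=D]
6: W B0 -> L0 hit  d=D]
7: R B1 -> L1 miss  d=-]
8: R B4 -> L1 miss  d=-]
9: R B4 -> L1 hit  d=-]
10: R B2 -> L2 miss wb->B5  d=-]
11: R B0 -> L0 hit  d=D]

DIRTY = [0]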